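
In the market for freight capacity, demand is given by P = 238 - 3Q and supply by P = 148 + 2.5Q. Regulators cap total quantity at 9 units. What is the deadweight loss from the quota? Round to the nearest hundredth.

Without the quota, 238 - 3Q = 148 + 2.5Q gives Q* = 16.3636.
At Q = 9 the demand price is 238 - 3(9) = 211 and the supply price is 148 + 2.5(9) = 170.5.
DWL = (1/2)(gap between curves at 9) x (Q* - 9) = (1/2)(40.5)(7.3636) = 149.1136.

149.11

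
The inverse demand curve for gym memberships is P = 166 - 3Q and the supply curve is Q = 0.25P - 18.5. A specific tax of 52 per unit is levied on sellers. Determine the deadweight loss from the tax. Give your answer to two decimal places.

Rewriting supply in inverse form: P = 74 + 4Q.
Without the tax, 166 - 3Q = 74 + 4Q so Q* = 13.1429 and P* = 126.5714.
A tax on sellers shifts supply up by 52: 166 - 3Q = 74 + 4Q + 52, so Q_t = 5.7143. Buyers pay P_b = 148.8571; sellers receive P_s = P_b - 52 = 96.8571.
The welfare triangle lost has base Q* - Q_t = 7.4286 and height t = 52, so DWL = (1/2)(7.4286)(52) = 193.1429.

193.14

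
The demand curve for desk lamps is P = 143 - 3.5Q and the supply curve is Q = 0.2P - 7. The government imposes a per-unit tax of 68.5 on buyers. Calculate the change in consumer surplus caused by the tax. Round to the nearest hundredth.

Rewriting supply in inverse form: P = 35 + 5Q.
Pre-tax equilibrium: 143 - 3.5Q = 35 + 5Q gives Q* = 12.7059, P* = 98.5294.
With the tax, buyers' net willingness to pay falls by 68.5: (143 - 68.5) - 3.5Q = 35 + 5Q, so Q_t = 4.6471. Buyers pay P_b = 126.7353; sellers receive P_s = P_b - 68.5 = 58.2353.
CS falls from (1/2)(12.7059)(44.4706) = 282.519 to (1/2)(4.6471)(16.2647) = 37.7915, a change of -244.7275.

-244.73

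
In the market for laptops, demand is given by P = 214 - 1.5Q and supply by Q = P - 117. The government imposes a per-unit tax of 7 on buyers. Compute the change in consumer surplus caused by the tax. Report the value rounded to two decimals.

-157.08

Rewriting supply in inverse form: P = 117 + Q.
Pre-tax equilibrium: 214 - 1.5Q = 117 + Q gives Q* = 38.8, P* = 155.8.
A tax on buyers shifts demand down by 7: (214 - 7) - 1.5Q = 117 + Q, so Q_t = 36. Buyers pay P_b = 160; sellers receive P_s = P_b - 7 = 153.
CS falls from (1/2)(38.8)(58.2) = 1129.08 to (1/2)(36)(54) = 972, a change of -157.08.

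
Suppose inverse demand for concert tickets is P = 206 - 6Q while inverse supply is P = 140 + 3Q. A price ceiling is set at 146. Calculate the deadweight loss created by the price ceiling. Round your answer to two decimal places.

Without the control, 206 - 6Q = 140 + 3Q so Q* = 7.3333 and P* = 162.
At P = 146, sellers supply (146 - 140)/3 = 2 while buyers want more, so the quantity traded is 2 at price 146.
The lost-trades triangle has base Q* - 2 = 5.3333 and height equal to the gap between the curves at Q = 2, which is 194 - 146 = 48. DWL = (1/2)(5.3333)(48) = 128.

128.00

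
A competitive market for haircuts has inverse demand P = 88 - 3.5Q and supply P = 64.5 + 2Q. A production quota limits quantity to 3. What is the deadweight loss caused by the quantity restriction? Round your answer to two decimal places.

4.45

Without the quota, 88 - 3.5Q = 64.5 + 2Q gives Q* = 4.2727.
At Q = 3 the demand price is 88 - 3.5(3) = 77.5 and the supply price is 64.5 + 2(3) = 70.5.
DWL = (1/2)(gap between curves at 3) x (Q* - 3) = (1/2)(7)(1.2727) = 4.4545.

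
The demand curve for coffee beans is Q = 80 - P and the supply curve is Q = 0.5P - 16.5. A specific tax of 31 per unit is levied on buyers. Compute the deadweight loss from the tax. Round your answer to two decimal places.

160.17

Rewriting demand in inverse form: P = 80 - Q.
Rewriting supply in inverse form: P = 33 + 2Q.
Without the tax, 80 - Q = 33 + 2Q so Q* = 15.6667 and P* = 64.3333.
With the tax, buyers' net willingness to pay falls by 31: (80 - 31) - Q = 33 + 2Q, so Q_t = 5.3333. Buyers pay P_b = 74.6667; sellers receive P_s = P_b - 31 = 43.6667.
Deadweight loss is the triangle between the curves from Q_t to Q*: (1/2)(15.6667 - 5.3333)(31) = 160.1667.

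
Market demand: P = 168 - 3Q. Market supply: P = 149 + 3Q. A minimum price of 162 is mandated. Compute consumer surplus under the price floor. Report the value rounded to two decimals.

Free-market equilibrium: 168 - 3Q = 149 + 3Q gives Q* = 3.1667, P* = 158.5.
At the floor price 162, quantity demanded is (168 - 162)/3 = 2; demand is the short side, so Q = 2 trades at P = 162.
CS is the triangle under demand above 162: (1/2)(2)(168 - 162) = 6.

6.00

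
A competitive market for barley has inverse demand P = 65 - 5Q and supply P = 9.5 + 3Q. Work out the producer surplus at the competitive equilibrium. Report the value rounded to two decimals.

Set 65 - 5Q = 9.5 + 3Q, which gives 55.5 = 8Q, so Q* = 6.9375 and P* = 65 - 5(6.9375) = 30.3125.
Producer surplus is the triangle above supply below P*: (1/2)(6.9375)(30.3125 - 9.5) = (1/2)(6.9375)(20.8125) = 72.1934.

72.19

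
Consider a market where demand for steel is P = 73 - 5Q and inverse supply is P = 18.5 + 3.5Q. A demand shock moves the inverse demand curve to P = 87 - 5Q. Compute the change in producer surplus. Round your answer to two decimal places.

Initial equilibrium: Q_0 = 6.4118, P_0 = 40.9412; CS_0 = (1/2)(6.4118)(32.0588) = 102.7768, PS_0 = (1/2)(6.4118)(22.4412) = 71.9438.
New equilibrium: 87 - 5Q = 18.5 + 3.5Q gives Q_1 = 8.0588, P_1 = 46.7059; CS_1 = 162.3616, PS_1 = 113.6531.
Change in producer surplus = 113.6531 - 71.9438 = 41.7093.

41.71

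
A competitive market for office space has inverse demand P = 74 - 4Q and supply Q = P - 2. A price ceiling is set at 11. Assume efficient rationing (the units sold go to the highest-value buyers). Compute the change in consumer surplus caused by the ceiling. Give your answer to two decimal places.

-9.72

Rewriting supply in inverse form: P = 2 + Q.
Free-market equilibrium: 74 - 4Q = 2 + Q gives Q* = 14.4, P* = 16.4.
At the ceiling price 11, quantity supplied is (11 - 2)/1 = 9; supply is the short side, so Q = 9 trades at P = 11.
CS goes from (1/2)(14.4)(57.6) = 414.72 to 405 (computed as (74 - 11)(9) - (1/2)(4)(9)^2), a change of -9.72.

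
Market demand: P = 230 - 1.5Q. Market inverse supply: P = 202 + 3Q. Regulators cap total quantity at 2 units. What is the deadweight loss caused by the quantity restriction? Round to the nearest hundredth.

Without the quota, 230 - 1.5Q = 202 + 3Q gives Q* = 6.2222.
At Q = 2 the demand price is 230 - 1.5(2) = 227 and the supply price is 202 + 3(2) = 208.
Deadweight loss is the triangle between the curves from 2 to 6.2222: (1/2)(227 - 208)(6.2222 - 2) = 40.1111.

40.11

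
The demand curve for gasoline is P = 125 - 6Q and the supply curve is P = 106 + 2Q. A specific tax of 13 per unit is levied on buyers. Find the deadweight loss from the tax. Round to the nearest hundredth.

10.56

Without the tax, 125 - 6Q = 106 + 2Q so Q* = 2.375 and P* = 110.75.
A tax on buyers shifts demand down by 13: (125 - 13) - 6Q = 106 + 2Q, so Q_t = 0.75. Buyers pay P_b = 120.5; sellers receive P_s = P_b - 13 = 107.5.
Deadweight loss is the triangle between the curves from Q_t to Q*: (1/2)(2.375 - 0.75)(13) = 10.5625.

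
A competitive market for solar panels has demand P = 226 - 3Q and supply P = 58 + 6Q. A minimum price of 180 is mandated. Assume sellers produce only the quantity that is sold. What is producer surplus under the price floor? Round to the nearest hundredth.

Without the control, 226 - 3Q = 58 + 6Q so Q* = 18.6667 and P* = 170.
At P = 180, buyers demand (226 - 180)/3 = 15.3333 while sellers would supply more, so the quantity traded is 15.3333 at price 180.
The supply price at Q = 15.3333 is 150. PS is the trapezoid between 180 and supply over [0, 15.3333]: (1/2)[(180 - 58) + (180 - 150)](15.3333) = 1165.3333.

1165.33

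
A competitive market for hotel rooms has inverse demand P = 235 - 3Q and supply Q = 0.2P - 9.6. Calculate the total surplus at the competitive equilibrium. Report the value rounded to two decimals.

2185.56

Rewriting supply in inverse form: P = 48 + 5Q.
Equilibrium: 235 - 3Q = 48 + 5Q, so Q* = 23.375 and P* = 164.875.
CS = (1/2)(23.375)(70.125) = 819.5859 and PS = (1/2)(23.375)(116.875) = 1365.9766, so total surplus = 2185.5625.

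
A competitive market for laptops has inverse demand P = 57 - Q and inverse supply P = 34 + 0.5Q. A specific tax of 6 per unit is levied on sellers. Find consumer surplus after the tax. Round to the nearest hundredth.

64.22

Pre-tax equilibrium: 57 - Q = 34 + 0.5Q gives Q* = 15.3333, P* = 41.6667.
With the tax, sellers need 6 more per unit: 57 - Q = 34 + 0.5Q + 6, so Q_t = 11.3333. Buyers pay P_b = 45.6667; sellers receive P_s = P_b - 6 = 39.6667.
Consumer surplus is the triangle under demand above P_b: (1/2)(11.3333)(57 - 45.6667) = 64.2222.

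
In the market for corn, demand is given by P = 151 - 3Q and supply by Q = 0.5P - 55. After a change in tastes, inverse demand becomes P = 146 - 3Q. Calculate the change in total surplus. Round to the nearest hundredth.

-38.50

Rewriting supply in inverse form: P = 110 + 2Q.
Initial equilibrium: Q_0 = 8.2, P_0 = 126.4; CS_0 = (1/2)(8.2)(24.6) = 100.86, PS_0 = (1/2)(8.2)(16.4) = 67.24.
New equilibrium: 146 - 3Q = 110 + 2Q gives Q_1 = 7.2, P_1 = 124.4; CS_1 = 77.76, PS_1 = 51.84.
Change in total surplus = (77.76 + 51.84) - (100.86 + 67.24) = -38.5.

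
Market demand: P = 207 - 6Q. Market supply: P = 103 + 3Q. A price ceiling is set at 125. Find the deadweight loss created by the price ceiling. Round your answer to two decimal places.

80.22

Free-market equilibrium: 207 - 6Q = 103 + 3Q gives Q* = 11.5556, P* = 137.6667.
At the ceiling price 125, quantity supplied is (125 - 103)/3 = 7.3333; supply is the short side, so Q = 7.3333 trades at P = 125.
At Q = 7.3333 the demand price is 163 and the supply price is 125. Deadweight loss is the triangle between the curves from 7.3333 to 11.5556: (1/2)(163 - 125)(11.5556 - 7.3333) = 80.2222.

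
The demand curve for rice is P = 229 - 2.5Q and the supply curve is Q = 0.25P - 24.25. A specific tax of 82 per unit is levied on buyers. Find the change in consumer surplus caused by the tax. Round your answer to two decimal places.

Rewriting supply in inverse form: P = 97 + 4Q.
Pre-tax equilibrium: 229 - 2.5Q = 97 + 4Q gives Q* = 20.3077, P* = 178.2308.
A tax on buyers shifts demand down by 82: (229 - 82) - 2.5Q = 97 + 4Q, so Q_t = 7.6923. Buyers pay P_b = 209.7692; sellers receive P_s = P_b - 82 = 127.7692.
CS falls from (1/2)(20.3077)(50.7692) = 515.503 to (1/2)(7.6923)(19.2308) = 73.9645, a change of -441.5385.

-441.54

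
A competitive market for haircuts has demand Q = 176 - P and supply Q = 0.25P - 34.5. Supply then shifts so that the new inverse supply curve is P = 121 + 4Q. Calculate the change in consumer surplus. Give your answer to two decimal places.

31.62

Rewriting demand in inverse form: P = 176 - Q.
Rewriting supply in inverse form: P = 138 + 4Q.
Initial equilibrium: Q_0 = 7.6, P_0 = 168.4; CS_0 = (1/2)(7.6)(7.6) = 28.88, PS_0 = (1/2)(7.6)(30.4) = 115.52.
New equilibrium: 176 - Q = 121 + 4Q gives Q_1 = 11, P_1 = 165; CS_1 = 60.5, PS_1 = 242.
Change in consumer surplus = 60.5 - 28.88 = 31.62.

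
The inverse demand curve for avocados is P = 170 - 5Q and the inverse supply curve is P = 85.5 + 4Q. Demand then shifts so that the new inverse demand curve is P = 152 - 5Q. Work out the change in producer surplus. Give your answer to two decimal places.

Initial equilibrium: Q_0 = 9.3889, P_0 = 123.0556; CS_0 = (1/2)(9.3889)(46.9444) = 220.3781, PS_0 = (1/2)(9.3889)(37.5556) = 176.3025.
New equilibrium: 152 - 5Q = 85.5 + 4Q gives Q_1 = 7.3889, P_1 = 115.0556; CS_1 = 136.4892, PS_1 = 109.1914.
Change in producer surplus = 109.1914 - 176.3025 = -67.1111.

-67.11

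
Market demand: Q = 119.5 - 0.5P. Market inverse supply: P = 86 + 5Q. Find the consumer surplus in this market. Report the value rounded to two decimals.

477.73

Rewriting demand in inverse form: P = 239 - 2Q.
Equilibrium: 239 - 2Q = 86 + 5Q, so Q* = 21.8571 and P* = 195.2857.
CS is the area between the demand curve and P* from 0 to Q*: (1/2)(21.8571)(43.7143) = 477.7347.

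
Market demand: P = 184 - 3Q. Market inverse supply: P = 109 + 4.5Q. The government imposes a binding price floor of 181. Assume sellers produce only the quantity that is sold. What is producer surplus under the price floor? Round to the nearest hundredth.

69.75

Free-market equilibrium: 184 - 3Q = 109 + 4.5Q gives Q* = 10, P* = 154.
At P = 181, buyers demand (184 - 181)/3 = 1 while sellers would supply more, so the quantity traded is 1 at price 181.
The supply price at Q = 1 is 113.5. PS is the trapezoid between 181 and supply over [0, 1]: (1/2)[(181 - 109) + (181 - 113.5)](1) = 69.75.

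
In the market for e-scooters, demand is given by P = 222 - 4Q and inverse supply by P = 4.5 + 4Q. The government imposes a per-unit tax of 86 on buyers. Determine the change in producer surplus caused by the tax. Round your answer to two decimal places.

-937.94

Pre-tax equilibrium: 222 - 4Q = 4.5 + 4Q gives Q* = 27.1875, P* = 113.25.
A tax on buyers shifts demand down by 86: (222 - 86) - 4Q = 4.5 + 4Q, so Q_t = 16.4375. Buyers pay P_b = 156.25; sellers receive P_s = P_b - 86 = 70.25.
PS falls from (1/2)(27.1875)(108.75) = 1478.3203 to (1/2)(16.4375)(65.75) = 540.3828, a change of -937.9375.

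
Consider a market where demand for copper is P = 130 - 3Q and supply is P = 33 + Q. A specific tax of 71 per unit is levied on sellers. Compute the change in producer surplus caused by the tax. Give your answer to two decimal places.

Without the tax, 130 - 3Q = 33 + Q so Q* = 24.25 and P* = 57.25.
With the tax, sellers need 71 more per unit: 130 - 3Q = 33 + Q + 71, so Q_t = 6.5. Buyers pay P_b = 110.5; sellers receive P_s = P_b - 71 = 39.5.
PS falls from (1/2)(24.25)(24.25) = 294.0312 to (1/2)(6.5)(6.5) = 21.125, a change of -272.9062.

-272.91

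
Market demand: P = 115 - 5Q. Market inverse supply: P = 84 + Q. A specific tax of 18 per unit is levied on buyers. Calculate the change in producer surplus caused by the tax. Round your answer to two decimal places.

-11.00

Without the tax, 115 - 5Q = 84 + Q so Q* = 5.1667 and P* = 89.1667.
A tax on buyers shifts demand down by 18: (115 - 18) - 5Q = 84 + Q, so Q_t = 2.1667. Buyers pay P_b = 104.1667; sellers receive P_s = P_b - 18 = 86.1667.
Producers lose the trapezoid between P_s and P* out to Q_t plus the triangle from Q_t to Q*: change in PS = 2.3472 - 13.3472 = -11.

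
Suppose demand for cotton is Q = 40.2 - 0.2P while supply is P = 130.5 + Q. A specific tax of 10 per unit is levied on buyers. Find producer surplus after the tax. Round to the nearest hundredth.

50.84

Rewriting demand in inverse form: P = 201 - 5Q.
Without the tax, 201 - 5Q = 130.5 + Q so Q* = 11.75 and P* = 142.25.
With the tax, buyers' net willingness to pay falls by 10: (201 - 10) - 5Q = 130.5 + Q, so Q_t = 10.0833. Buyers pay P_b = 150.5833; sellers receive P_s = P_b - 10 = 140.5833.
Producer surplus is the triangle above supply below P_s: (1/2)(10.0833)(140.5833 - 130.5) = 50.8368.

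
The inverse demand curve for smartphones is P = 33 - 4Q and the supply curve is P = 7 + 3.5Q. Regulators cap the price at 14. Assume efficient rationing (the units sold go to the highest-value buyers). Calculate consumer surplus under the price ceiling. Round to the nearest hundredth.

Free-market equilibrium: 33 - 4Q = 7 + 3.5Q gives Q* = 3.4667, P* = 19.1333.
At the ceiling price 14, quantity supplied is (14 - 7)/3.5 = 2; supply is the short side, so Q = 2 trades at P = 14.
The demand price at Q = 2 is 25. CS is the trapezoid between demand and 14 over [0, 2]: (1/2)[(33 - 14) + (25 - 14)](2) = 30.

30.00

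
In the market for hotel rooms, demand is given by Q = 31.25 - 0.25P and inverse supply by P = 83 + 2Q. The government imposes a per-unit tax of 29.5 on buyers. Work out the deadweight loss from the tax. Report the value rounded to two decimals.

72.52

Rewriting demand in inverse form: P = 125 - 4Q.
Pre-tax equilibrium: 125 - 4Q = 83 + 2Q gives Q* = 7, P* = 97.
A tax on buyers shifts demand down by 29.5: (125 - 29.5) - 4Q = 83 + 2Q, so Q_t = 2.0833. Buyers pay P_b = 116.6667; sellers receive P_s = P_b - 29.5 = 87.1667.
The welfare triangle lost has base Q* - Q_t = 4.9167 and height t = 29.5, so DWL = (1/2)(4.9167)(29.5) = 72.5208.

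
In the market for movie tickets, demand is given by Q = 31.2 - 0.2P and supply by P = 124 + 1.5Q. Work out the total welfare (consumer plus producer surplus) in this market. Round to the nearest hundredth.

Rewriting demand in inverse form: P = 156 - 5Q.
Set 156 - 5Q = 124 + 1.5Q, which gives 32 = 6.5Q, so Q* = 4.9231 and P* = 156 - 5(4.9231) = 131.3846.
Total surplus is the full triangle between the curves from 0 to Q*: (1/2)(4.9231)(156 - 124) = 78.7692.

78.77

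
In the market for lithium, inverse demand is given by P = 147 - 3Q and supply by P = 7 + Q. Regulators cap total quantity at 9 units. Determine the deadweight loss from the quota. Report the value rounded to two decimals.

Without the quota, 147 - 3Q = 7 + Q gives Q* = 35.
At Q = 9 the demand price is 147 - 3(9) = 120 and the supply price is 7 + (9) = 16.
DWL = (1/2)(gap between curves at 9) x (Q* - 9) = (1/2)(104)(26) = 1352.

1352.00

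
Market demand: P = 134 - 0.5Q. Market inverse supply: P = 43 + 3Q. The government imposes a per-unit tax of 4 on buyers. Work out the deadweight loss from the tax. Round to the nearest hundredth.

2.29

Without the tax, 134 - 0.5Q = 43 + 3Q so Q* = 26 and P* = 121.
With the tax, buyers' net willingness to pay falls by 4: (134 - 4) - 0.5Q = 43 + 3Q, so Q_t = 24.8571. Buyers pay P_b = 121.5714; sellers receive P_s = P_b - 4 = 117.5714.
The welfare triangle lost has base Q* - Q_t = 1.1429 and height t = 4, so DWL = (1/2)(1.1429)(4) = 2.2857.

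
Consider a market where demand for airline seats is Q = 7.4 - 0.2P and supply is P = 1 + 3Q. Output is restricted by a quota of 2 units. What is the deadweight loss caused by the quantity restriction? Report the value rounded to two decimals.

Rewriting demand in inverse form: P = 37 - 5Q.
Without the quota, 37 - 5Q = 1 + 3Q gives Q* = 4.5.
At Q = 2 the demand price is 37 - 5(2) = 27 and the supply price is 1 + 3(2) = 7.
DWL = (1/2)(gap between curves at 2) x (Q* - 2) = (1/2)(20)(2.5) = 25.

25.00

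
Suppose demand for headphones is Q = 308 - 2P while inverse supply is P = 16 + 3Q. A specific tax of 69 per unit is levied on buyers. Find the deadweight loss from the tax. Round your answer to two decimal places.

Rewriting demand in inverse form: P = 154 - 0.5Q.
Pre-tax equilibrium: 154 - 0.5Q = 16 + 3Q gives Q* = 39.4286, P* = 134.2857.
A tax on buyers shifts demand down by 69: (154 - 69) - 0.5Q = 16 + 3Q, so Q_t = 19.7143. Buyers pay P_b = 144.1429; sellers receive P_s = P_b - 69 = 75.1429.
Deadweight loss is the triangle between the curves from Q_t to Q*: (1/2)(39.4286 - 19.7143)(69) = 680.1429.

680.14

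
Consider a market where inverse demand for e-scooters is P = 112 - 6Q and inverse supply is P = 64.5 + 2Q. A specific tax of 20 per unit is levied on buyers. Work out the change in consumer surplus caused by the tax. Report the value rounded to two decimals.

-70.31

Pre-tax equilibrium: 112 - 6Q = 64.5 + 2Q gives Q* = 5.9375, P* = 76.375.
With the tax, buyers' net willingness to pay falls by 20: (112 - 20) - 6Q = 64.5 + 2Q, so Q_t = 3.4375. Buyers pay P_b = 91.375; sellers receive P_s = P_b - 20 = 71.375.
Consumers lose the trapezoid between P* and P_b out to Q_t plus the triangle from Q_t to Q*: change in CS = 35.4492 - 105.7617 = -70.3125.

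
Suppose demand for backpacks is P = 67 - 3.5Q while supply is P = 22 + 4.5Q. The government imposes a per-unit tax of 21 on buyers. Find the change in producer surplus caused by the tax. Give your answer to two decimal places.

-50.94

Without the tax, 67 - 3.5Q = 22 + 4.5Q so Q* = 5.625 and P* = 47.3125.
With the tax, buyers' net willingness to pay falls by 21: (67 - 21) - 3.5Q = 22 + 4.5Q, so Q_t = 3. Buyers pay P_b = 56.5; sellers receive P_s = P_b - 21 = 35.5.
Producers lose the trapezoid between P_s and P* out to Q_t plus the triangle from Q_t to Q*: change in PS = 20.25 - 71.1914 = -50.9414.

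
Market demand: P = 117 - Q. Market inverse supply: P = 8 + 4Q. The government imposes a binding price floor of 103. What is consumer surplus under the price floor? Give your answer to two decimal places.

Without the control, 117 - Q = 8 + 4Q so Q* = 21.8 and P* = 95.2.
At the floor price 103, quantity demanded is (117 - 103)/1 = 14; demand is the short side, so Q = 14 trades at P = 103.
CS is the triangle under demand above 103: (1/2)(14)(117 - 103) = 98.

98.00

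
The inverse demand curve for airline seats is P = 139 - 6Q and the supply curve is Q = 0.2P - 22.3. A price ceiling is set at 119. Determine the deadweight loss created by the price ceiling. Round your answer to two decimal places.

Rewriting supply in inverse form: P = 111.5 + 5Q.
Without the control, 139 - 6Q = 111.5 + 5Q so Q* = 2.5 and P* = 124.
At the ceiling price 119, quantity supplied is (119 - 111.5)/5 = 1.5; supply is the short side, so Q = 1.5 trades at P = 119.
At Q = 1.5 the demand price is 130 and the supply price is 119. Deadweight loss is the triangle between the curves from 1.5 to 2.5: (1/2)(130 - 119)(2.5 - 1.5) = 5.5.

5.50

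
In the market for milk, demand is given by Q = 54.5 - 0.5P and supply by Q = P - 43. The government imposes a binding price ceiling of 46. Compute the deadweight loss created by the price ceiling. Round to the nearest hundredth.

Rewriting demand in inverse form: P = 109 - 2Q.
Rewriting supply in inverse form: P = 43 + Q.
Without the control, 109 - 2Q = 43 + Q so Q* = 22 and P* = 65.
At the ceiling price 46, quantity supplied is (46 - 43)/1 = 3; supply is the short side, so Q = 3 trades at P = 46.
The lost-trades triangle has base Q* - 3 = 19 and height equal to the gap between the curves at Q = 3, which is 103 - 46 = 57. DWL = (1/2)(19)(57) = 541.5.

541.50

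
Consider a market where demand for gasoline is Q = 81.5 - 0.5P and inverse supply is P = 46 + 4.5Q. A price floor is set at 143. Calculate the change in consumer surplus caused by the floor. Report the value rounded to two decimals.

Rewriting demand in inverse form: P = 163 - 2Q.
Free-market equilibrium: 163 - 2Q = 46 + 4.5Q gives Q* = 18, P* = 127.
At the floor price 143, quantity demanded is (163 - 143)/2 = 10; demand is the short side, so Q = 10 trades at P = 143.
CS goes from (1/2)(18)(36) = 324 to 100 (computed as (163 - 143)(10) - (1/2)(2)(10)^2), a change of -224.

-224.00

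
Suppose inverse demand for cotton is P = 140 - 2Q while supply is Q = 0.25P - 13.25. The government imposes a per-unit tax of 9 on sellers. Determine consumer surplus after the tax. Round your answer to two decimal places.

Rewriting supply in inverse form: P = 53 + 4Q.
Without the tax, 140 - 2Q = 53 + 4Q so Q* = 14.5 and P* = 111.
With the tax, sellers need 9 more per unit: 140 - 2Q = 53 + 4Q + 9, so Q_t = 13. Buyers pay P_b = 114; sellers receive P_s = P_b - 9 = 105.
Consumer surplus is the triangle under demand above P_b: (1/2)(13)(140 - 114) = 169.

169.00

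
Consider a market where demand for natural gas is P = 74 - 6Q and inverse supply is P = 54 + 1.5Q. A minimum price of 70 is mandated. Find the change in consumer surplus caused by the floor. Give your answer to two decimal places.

Without the control, 74 - 6Q = 54 + 1.5Q so Q* = 2.6667 and P* = 58.
At the floor price 70, quantity demanded is (74 - 70)/6 = 0.6667; demand is the short side, so Q = 0.6667 trades at P = 70.
CS goes from (1/2)(2.6667)(16) = 21.3333 to 1.3333 (computed as (74 - 70)(0.6667) - (1/2)(6)(0.6667)^2), a change of -20.

-20.00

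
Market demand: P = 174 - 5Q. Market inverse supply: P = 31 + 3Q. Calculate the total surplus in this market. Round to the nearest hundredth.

Setting demand equal to supply, 143 = 8Q, so Q* = 17.875 and P* = 84.625.
CS = (1/2)(17.875)(89.375) = 798.7891 and PS = (1/2)(17.875)(53.625) = 479.2734, so total surplus = 1278.0625.

1278.06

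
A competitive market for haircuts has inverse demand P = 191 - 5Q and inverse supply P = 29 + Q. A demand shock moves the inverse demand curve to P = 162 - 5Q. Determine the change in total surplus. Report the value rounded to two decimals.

-712.92

Initial equilibrium: Q_0 = 27, P_0 = 56; CS_0 = (1/2)(27)(135) = 1822.5, PS_0 = (1/2)(27)(27) = 364.5.
New equilibrium: 162 - 5Q = 29 + Q gives Q_1 = 22.1667, P_1 = 51.1667; CS_1 = 1228.4028, PS_1 = 245.6806.
Change in total surplus = (1228.4028 + 245.6806) - (1822.5 + 364.5) = -712.9167.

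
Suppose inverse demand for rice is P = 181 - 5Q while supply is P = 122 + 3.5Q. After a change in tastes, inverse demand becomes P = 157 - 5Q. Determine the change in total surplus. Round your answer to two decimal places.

-132.71

Initial equilibrium: Q_0 = 6.9412, P_0 = 146.2941; CS_0 = (1/2)(6.9412)(34.7059) = 120.4498, PS_0 = (1/2)(6.9412)(24.2941) = 84.3149.
New equilibrium: 157 - 5Q = 122 + 3.5Q gives Q_1 = 4.1176, P_1 = 136.4118; CS_1 = 42.3875, PS_1 = 29.6713.
Change in total surplus = (42.3875 + 29.6713) - (120.4498 + 84.3149) = -132.7059.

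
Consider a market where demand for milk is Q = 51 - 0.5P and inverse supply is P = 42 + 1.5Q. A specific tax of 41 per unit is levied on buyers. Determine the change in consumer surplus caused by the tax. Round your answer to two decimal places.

-264.41

Rewriting demand in inverse form: P = 102 - 2Q.
Pre-tax equilibrium: 102 - 2Q = 42 + 1.5Q gives Q* = 17.1429, P* = 67.7143.
With the tax, buyers' net willingness to pay falls by 41: (102 - 41) - 2Q = 42 + 1.5Q, so Q_t = 5.4286. Buyers pay P_b = 91.1429; sellers receive P_s = P_b - 41 = 50.1429.
Consumers lose the trapezoid between P* and P_b out to Q_t plus the triangle from Q_t to Q*: change in CS = 29.4694 - 293.8776 = -264.4082.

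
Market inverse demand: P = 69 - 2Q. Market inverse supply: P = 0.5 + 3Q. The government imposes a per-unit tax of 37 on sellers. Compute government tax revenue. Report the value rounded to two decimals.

233.10

Pre-tax equilibrium: 69 - 2Q = 0.5 + 3Q gives Q* = 13.7, P* = 41.6.
A tax on sellers shifts supply up by 37: 69 - 2Q = 0.5 + 3Q + 37, so Q_t = 6.3. Buyers pay P_b = 56.4; sellers receive P_s = P_b - 37 = 19.4.
Revenue is the tax times quantity traded: 37 x 6.3 = 233.1.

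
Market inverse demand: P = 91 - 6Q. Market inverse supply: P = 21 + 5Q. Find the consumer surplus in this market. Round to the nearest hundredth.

121.49

Set 91 - 6Q = 21 + 5Q, which gives 70 = 11Q, so Q* = 6.3636 and P* = 91 - 6(6.3636) = 52.8182.
CS is the area between the demand curve and P* from 0 to Q*: (1/2)(6.3636)(38.1818) = 121.4876.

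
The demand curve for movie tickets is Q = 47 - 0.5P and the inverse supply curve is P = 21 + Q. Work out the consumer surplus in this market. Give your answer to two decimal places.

592.11

Rewriting demand in inverse form: P = 94 - 2Q.
Equilibrium: 94 - 2Q = 21 + Q, so Q* = 24.3333 and P* = 45.3333.
Consumer surplus is the triangle under demand above P*: (1/2)(24.3333)(94 - 45.3333) = (1/2)(24.3333)(48.6667) = 592.1111.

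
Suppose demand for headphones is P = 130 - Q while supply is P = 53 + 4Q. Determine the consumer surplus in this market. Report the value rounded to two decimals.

Setting demand equal to supply, 77 = 5Q, so Q* = 15.4 and P* = 114.6.
Consumer surplus is the triangle under demand above P*: (1/2)(15.4)(130 - 114.6) = (1/2)(15.4)(15.4) = 118.58.

118.58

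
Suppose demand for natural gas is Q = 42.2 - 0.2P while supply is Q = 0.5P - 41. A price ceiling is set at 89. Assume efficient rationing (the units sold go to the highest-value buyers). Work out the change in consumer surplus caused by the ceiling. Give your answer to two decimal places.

-452.66

Rewriting demand in inverse form: P = 211 - 5Q.
Rewriting supply in inverse form: P = 82 + 2Q.
Without the control, 211 - 5Q = 82 + 2Q so Q* = 18.4286 and P* = 118.8571.
At the ceiling price 89, quantity supplied is (89 - 82)/2 = 3.5; supply is the short side, so Q = 3.5 trades at P = 89.
CS goes from (1/2)(18.4286)(92.1429) = 849.0306 to 396.375 (computed as (211 - 89)(3.5) - (1/2)(5)(3.5)^2), a change of -452.6556.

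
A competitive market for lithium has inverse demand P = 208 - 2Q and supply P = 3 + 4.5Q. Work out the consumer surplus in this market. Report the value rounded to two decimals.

Equilibrium: 208 - 2Q = 3 + 4.5Q, so Q* = 31.5385 and P* = 144.9231.
CS is the area between the demand curve and P* from 0 to Q*: (1/2)(31.5385)(63.0769) = 994.6746.

994.67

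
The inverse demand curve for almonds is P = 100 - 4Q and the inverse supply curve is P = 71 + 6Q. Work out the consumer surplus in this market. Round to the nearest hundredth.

Equilibrium: 100 - 4Q = 71 + 6Q, so Q* = 2.9 and P* = 88.4.
Consumer surplus is the triangle under demand above P*: (1/2)(2.9)(100 - 88.4) = (1/2)(2.9)(11.6) = 16.82.

16.82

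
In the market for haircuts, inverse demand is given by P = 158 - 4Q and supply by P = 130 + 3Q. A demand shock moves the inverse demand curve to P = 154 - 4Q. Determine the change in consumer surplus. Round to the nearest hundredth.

-8.49

Initial equilibrium: Q_0 = 4, P_0 = 142; CS_0 = (1/2)(4)(16) = 32, PS_0 = (1/2)(4)(12) = 24.
New equilibrium: 154 - 4Q = 130 + 3Q gives Q_1 = 3.4286, P_1 = 140.2857; CS_1 = 23.5102, PS_1 = 17.6327.
Change in consumer surplus = 23.5102 - 32 = -8.4898.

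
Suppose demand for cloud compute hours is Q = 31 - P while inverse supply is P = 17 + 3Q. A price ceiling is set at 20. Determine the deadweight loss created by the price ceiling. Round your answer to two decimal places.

12.50

Rewriting demand in inverse form: P = 31 - Q.
Free-market equilibrium: 31 - Q = 17 + 3Q gives Q* = 3.5, P* = 27.5.
At P = 20, sellers supply (20 - 17)/3 = 1 while buyers want more, so the quantity traded is 1 at price 20.
At Q = 1 the demand price is 30 and the supply price is 20. Deadweight loss is the triangle between the curves from 1 to 3.5: (1/2)(30 - 20)(3.5 - 1) = 12.5.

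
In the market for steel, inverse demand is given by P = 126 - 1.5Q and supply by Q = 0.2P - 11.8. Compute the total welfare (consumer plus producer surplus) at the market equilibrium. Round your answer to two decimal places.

Rewriting supply in inverse form: P = 59 + 5Q.
Setting demand equal to supply, 67 = 6.5Q, so Q* = 10.3077 and P* = 110.5385.
CS = (1/2)(10.3077)(15.4615) = 79.6864 and PS = (1/2)(10.3077)(51.5385) = 265.6213, so total surplus = 345.3077.

345.31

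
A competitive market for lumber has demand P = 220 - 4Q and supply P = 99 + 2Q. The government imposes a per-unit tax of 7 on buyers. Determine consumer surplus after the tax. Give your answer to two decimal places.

722.00

Without the tax, 220 - 4Q = 99 + 2Q so Q* = 20.1667 and P* = 139.3333.
With the tax, buyers' net willingness to pay falls by 7: (220 - 7) - 4Q = 99 + 2Q, so Q_t = 19. Buyers pay P_b = 144; sellers receive P_s = P_b - 7 = 137.
CS = (1/2)(Q_t)(220 - P_b) = (1/2)(19)(76) = 722.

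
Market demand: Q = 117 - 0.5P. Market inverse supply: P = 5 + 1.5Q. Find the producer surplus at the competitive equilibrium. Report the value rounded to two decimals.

Rewriting demand in inverse form: P = 234 - 2Q.
Equilibrium: 234 - 2Q = 5 + 1.5Q, so Q* = 65.4286 and P* = 103.1429.
Producer surplus is the triangle above supply below P*: (1/2)(65.4286)(103.1429 - 5) = (1/2)(65.4286)(98.1429) = 3210.6735.

3210.67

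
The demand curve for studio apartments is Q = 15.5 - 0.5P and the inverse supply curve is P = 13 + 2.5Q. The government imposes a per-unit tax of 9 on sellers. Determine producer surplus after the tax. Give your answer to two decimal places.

Rewriting demand in inverse form: P = 31 - 2Q.
Without the tax, 31 - 2Q = 13 + 2.5Q so Q* = 4 and P* = 23.
A tax on sellers shifts supply up by 9: 31 - 2Q = 13 + 2.5Q + 9, so Q_t = 2. Buyers pay P_b = 27; sellers receive P_s = P_b - 9 = 18.
Producer surplus is the triangle above supply below P_s: (1/2)(2)(18 - 13) = 5.

5.00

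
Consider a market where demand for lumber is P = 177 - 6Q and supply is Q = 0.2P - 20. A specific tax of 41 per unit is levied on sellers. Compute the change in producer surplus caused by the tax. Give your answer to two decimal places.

Rewriting supply in inverse form: P = 100 + 5Q.
Without the tax, 177 - 6Q = 100 + 5Q so Q* = 7 and P* = 135.
With the tax, sellers need 41 more per unit: 177 - 6Q = 100 + 5Q + 41, so Q_t = 3.2727. Buyers pay P_b = 157.3636; sellers receive P_s = P_b - 41 = 116.3636.
PS falls from (1/2)(7)(35) = 122.5 to (1/2)(3.2727)(16.3636) = 26.7769, a change of -95.7231.

-95.72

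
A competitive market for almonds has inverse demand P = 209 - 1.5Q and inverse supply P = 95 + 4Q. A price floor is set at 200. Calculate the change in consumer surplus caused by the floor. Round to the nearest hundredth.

-295.21

Free-market equilibrium: 209 - 1.5Q = 95 + 4Q gives Q* = 20.7273, P* = 177.9091.
At the floor price 200, quantity demanded is (209 - 200)/1.5 = 6; demand is the short side, so Q = 6 trades at P = 200.
CS goes from (1/2)(20.7273)(31.0909) = 322.2149 to 27 (computed as (209 - 200)(6) - (1/2)(1.5)(6)^2), a change of -295.2149.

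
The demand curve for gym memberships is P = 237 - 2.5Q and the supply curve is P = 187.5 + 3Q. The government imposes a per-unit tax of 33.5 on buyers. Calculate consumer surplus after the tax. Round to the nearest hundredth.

Pre-tax equilibrium: 237 - 2.5Q = 187.5 + 3Q gives Q* = 9, P* = 214.5.
With the tax, buyers' net willingness to pay falls by 33.5: (237 - 33.5) - 2.5Q = 187.5 + 3Q, so Q_t = 2.9091. Buyers pay P_b = 229.7273; sellers receive P_s = P_b - 33.5 = 196.2273.
CS = (1/2)(Q_t)(237 - P_b) = (1/2)(2.9091)(7.2727) = 10.5785.

10.58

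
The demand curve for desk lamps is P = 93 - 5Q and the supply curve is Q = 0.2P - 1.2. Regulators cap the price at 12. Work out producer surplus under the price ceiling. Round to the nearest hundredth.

3.60

Rewriting supply in inverse form: P = 6 + 5Q.
Without the control, 93 - 5Q = 6 + 5Q so Q* = 8.7 and P* = 49.5.
At the ceiling price 12, quantity supplied is (12 - 6)/5 = 1.2; supply is the short side, so Q = 1.2 trades at P = 12.
PS is the triangle above supply below 12: (1/2)(1.2)(12 - 6) = 3.6.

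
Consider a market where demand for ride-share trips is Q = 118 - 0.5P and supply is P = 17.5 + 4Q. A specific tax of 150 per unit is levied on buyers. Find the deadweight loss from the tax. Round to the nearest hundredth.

Rewriting demand in inverse form: P = 236 - 2Q.
Without the tax, 236 - 2Q = 17.5 + 4Q so Q* = 36.4167 and P* = 163.1667.
A tax on buyers shifts demand down by 150: (236 - 150) - 2Q = 17.5 + 4Q, so Q_t = 11.4167. Buyers pay P_b = 213.1667; sellers receive P_s = P_b - 150 = 63.1667.
The welfare triangle lost has base Q* - Q_t = 25 and height t = 150, so DWL = (1/2)(25)(150) = 1875.

1875.00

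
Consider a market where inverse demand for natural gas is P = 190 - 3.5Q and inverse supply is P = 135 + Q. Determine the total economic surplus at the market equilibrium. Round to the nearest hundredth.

336.11

Equilibrium: 190 - 3.5Q = 135 + Q, so Q* = 12.2222 and P* = 147.2222.
CS = (1/2)(12.2222)(42.7778) = 261.4198 and PS = (1/2)(12.2222)(12.2222) = 74.6914, so total surplus = 336.1111.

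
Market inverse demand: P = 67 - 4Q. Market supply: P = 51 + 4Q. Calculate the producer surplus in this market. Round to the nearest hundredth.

8.00

Set 67 - 4Q = 51 + 4Q, which gives 16 = 8Q, so Q* = 2 and P* = 67 - 4(2) = 59.
The supply curve's price intercept is 51, so PS = (1/2)(Q*)(P* - 51) = (1/2)(2)(8) = 8.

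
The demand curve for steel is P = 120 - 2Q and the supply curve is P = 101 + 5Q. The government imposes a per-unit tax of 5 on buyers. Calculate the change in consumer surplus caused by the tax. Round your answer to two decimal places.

-3.37

Pre-tax equilibrium: 120 - 2Q = 101 + 5Q gives Q* = 2.7143, P* = 114.5714.
A tax on buyers shifts demand down by 5: (120 - 5) - 2Q = 101 + 5Q, so Q_t = 2. Buyers pay P_b = 116; sellers receive P_s = P_b - 5 = 111.
Consumers lose the trapezoid between P* and P_b out to Q_t plus the triangle from Q_t to Q*: change in CS = 4 - 7.3673 = -3.3673.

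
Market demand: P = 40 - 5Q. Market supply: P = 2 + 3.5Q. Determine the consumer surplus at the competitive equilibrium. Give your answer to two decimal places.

Equilibrium: 40 - 5Q = 2 + 3.5Q, so Q* = 4.4706 and P* = 17.6471.
Consumer surplus is the triangle under demand above P*: (1/2)(4.4706)(40 - 17.6471) = (1/2)(4.4706)(22.3529) = 49.9654.

49.97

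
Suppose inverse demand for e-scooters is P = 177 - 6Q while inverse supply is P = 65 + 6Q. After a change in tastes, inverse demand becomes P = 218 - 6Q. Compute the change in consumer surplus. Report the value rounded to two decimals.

226.35

Initial equilibrium: Q_0 = 9.3333, P_0 = 121; CS_0 = (1/2)(9.3333)(56) = 261.3333, PS_0 = (1/2)(9.3333)(56) = 261.3333.
New equilibrium: 218 - 6Q = 65 + 6Q gives Q_1 = 12.75, P_1 = 141.5; CS_1 = 487.6875, PS_1 = 487.6875.
Change in consumer surplus = 487.6875 - 261.3333 = 226.3542.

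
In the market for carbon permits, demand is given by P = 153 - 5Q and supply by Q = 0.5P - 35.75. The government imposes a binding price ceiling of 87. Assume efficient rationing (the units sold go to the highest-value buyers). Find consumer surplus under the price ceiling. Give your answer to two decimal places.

Rewriting supply in inverse form: P = 71.5 + 2Q.
Free-market equilibrium: 153 - 5Q = 71.5 + 2Q gives Q* = 11.6429, P* = 94.7857.
At the ceiling price 87, quantity supplied is (87 - 71.5)/2 = 7.75; supply is the short side, so Q = 7.75 trades at P = 87.
The demand price at Q = 7.75 is 114.25. CS is the trapezoid between demand and 87 over [0, 7.75]: (1/2)[(153 - 87) + (114.25 - 87)](7.75) = 361.3438.

361.34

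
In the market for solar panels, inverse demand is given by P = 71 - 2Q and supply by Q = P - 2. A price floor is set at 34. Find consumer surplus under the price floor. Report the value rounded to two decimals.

342.25

Rewriting supply in inverse form: P = 2 + Q.
Free-market equilibrium: 71 - 2Q = 2 + Q gives Q* = 23, P* = 25.
At the floor price 34, quantity demanded is (71 - 34)/2 = 18.5; demand is the short side, so Q = 18.5 trades at P = 34.
CS is the triangle under demand above 34: (1/2)(18.5)(71 - 34) = 342.25.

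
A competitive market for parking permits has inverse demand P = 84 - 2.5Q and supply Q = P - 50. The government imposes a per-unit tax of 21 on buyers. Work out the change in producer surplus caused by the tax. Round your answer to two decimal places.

Rewriting supply in inverse form: P = 50 + Q.
Without the tax, 84 - 2.5Q = 50 + Q so Q* = 9.7143 and P* = 59.7143.
With the tax, buyers' net willingness to pay falls by 21: (84 - 21) - 2.5Q = 50 + Q, so Q_t = 3.7143. Buyers pay P_b = 74.7143; sellers receive P_s = P_b - 21 = 53.7143.
PS falls from (1/2)(9.7143)(9.7143) = 47.1837 to (1/2)(3.7143)(3.7143) = 6.898, a change of -40.2857.

-40.29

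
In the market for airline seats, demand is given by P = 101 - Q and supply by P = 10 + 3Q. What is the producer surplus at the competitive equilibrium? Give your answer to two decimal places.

Equilibrium: 101 - Q = 10 + 3Q, so Q* = 22.75 and P* = 78.25.
Producer surplus is the triangle above supply below P*: (1/2)(22.75)(78.25 - 10) = (1/2)(22.75)(68.25) = 776.3438.

776.34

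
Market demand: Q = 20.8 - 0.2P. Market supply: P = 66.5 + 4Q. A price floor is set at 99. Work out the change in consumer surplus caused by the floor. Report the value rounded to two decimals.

Rewriting demand in inverse form: P = 104 - 5Q.
Free-market equilibrium: 104 - 5Q = 66.5 + 4Q gives Q* = 4.1667, P* = 83.1667.
At P = 99, buyers demand (104 - 99)/5 = 1 while sellers would supply more, so the quantity traded is 1 at price 99.
CS goes from (1/2)(4.1667)(20.8333) = 43.4028 to 2.5 (computed as (104 - 99)(1) - (1/2)(5)(1)^2), a change of -40.9028.

-40.90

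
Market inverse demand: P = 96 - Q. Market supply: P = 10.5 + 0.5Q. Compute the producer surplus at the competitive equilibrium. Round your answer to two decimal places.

812.25

Set 96 - Q = 10.5 + 0.5Q, which gives 85.5 = 1.5Q, so Q* = 57 and P* = 96 - (57) = 39.
Producer surplus is the triangle above supply below P*: (1/2)(57)(39 - 10.5) = (1/2)(57)(28.5) = 812.25.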